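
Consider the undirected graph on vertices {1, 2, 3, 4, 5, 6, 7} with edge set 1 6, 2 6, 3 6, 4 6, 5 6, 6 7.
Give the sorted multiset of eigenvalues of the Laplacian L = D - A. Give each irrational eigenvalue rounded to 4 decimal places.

Each diagonal entry of L is the vertex degree and each off-diagonal entry is -1 where an edge is present, 0 otherwise; in the order [1, 2, 3, 4, 5, 6, 7] the diagonal is [1, 1, 1, 1, 1, 6, 1]. Diagonalising L (or applying a numerical eigensolver to the 7x7 matrix) gives the spectrum above. The single zero eigenvalue shows the graph is connected.

[0, 1, 1, 1, 1, 1, 7]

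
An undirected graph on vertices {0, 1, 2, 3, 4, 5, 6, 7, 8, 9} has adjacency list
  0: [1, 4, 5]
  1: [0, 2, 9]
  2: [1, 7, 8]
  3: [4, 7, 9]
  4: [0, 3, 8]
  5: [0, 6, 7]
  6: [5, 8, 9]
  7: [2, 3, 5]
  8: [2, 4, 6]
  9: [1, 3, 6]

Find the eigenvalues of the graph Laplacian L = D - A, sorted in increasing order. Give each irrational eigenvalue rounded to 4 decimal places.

With the vertex order [0, 1, 2, 3, 4, 5, 6, 7, 8, 9], the degrees are [3, 3, 3, 3, 3, 3, 3, 3, 3, 3], giving D = diag(3, 3, 3, 3, 3, 3, 3, 3, 3, 3) and L = D - A. Diagonalising L (or applying a numerical eigensolver to the 10x10 matrix) gives the spectrum above. The largest eigenvalue, 5, is at most the vertex count 10.

[0, 2, 2, 2, 2, 2, 5, 5, 5, 5]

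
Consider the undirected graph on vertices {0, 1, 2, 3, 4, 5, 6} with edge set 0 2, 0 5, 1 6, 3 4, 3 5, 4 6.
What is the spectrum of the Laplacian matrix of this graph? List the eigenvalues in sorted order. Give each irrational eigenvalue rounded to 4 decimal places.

With the vertex order [0, 1, 2, 3, 4, 5, 6], the degrees are [2, 1, 1, 2, 2, 2, 2], giving D = diag(2, 1, 1, 2, 2, 2, 2) and L = D - A. Diagonalising L (or applying a numerical eigensolver to the 7x7 matrix) gives the spectrum above. The eigenvalues sum to 12, which equals trace(L) = 2|E|. By the matrix-tree theorem the graph has (1/7) * product of the nonzero eigenvalues = 1 spanning tree.

[0, 0.1981, 0.7530, 1.5550, 2.4450, 3.2470, 3.8019]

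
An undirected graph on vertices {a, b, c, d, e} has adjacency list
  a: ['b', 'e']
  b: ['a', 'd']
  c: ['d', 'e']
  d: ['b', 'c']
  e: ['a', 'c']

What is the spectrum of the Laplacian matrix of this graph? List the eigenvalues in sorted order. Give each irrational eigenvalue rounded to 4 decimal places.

[0, 1.3820, 1.3820, 3.6180, 3.6180]

With the vertex order [a, b, c, d, e], the degrees are [2, 2, 2, 2, 2], giving D = diag(2, 2, 2, 2, 2) and L = D - A. The multiplicity of 0 as a Laplacian eigenvalue equals the number of connected components. The single zero eigenvalue shows the graph is connected.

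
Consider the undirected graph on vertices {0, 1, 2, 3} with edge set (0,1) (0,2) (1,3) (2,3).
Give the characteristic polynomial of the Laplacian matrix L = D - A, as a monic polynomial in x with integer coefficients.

x^4 - 8x^3 + 20x^2 - 16x

With the vertex order [0, 1, 2, 3], the degrees are [2, 2, 2, 2], giving D = diag(2, 2, 2, 2) and L = D - A. Computing det(xI - L) by cofactor expansion (or equivalently via sum-over-permutations) gives x^4 - 8x^3 + 20x^2 - 16x. Since p(0) = det(-L) = 0, x divides p(x). By the matrix-tree theorem the graph has (1/4) * product of the nonzero eigenvalues = 4 spanning trees. The largest eigenvalue, 4, is at most the vertex count 4.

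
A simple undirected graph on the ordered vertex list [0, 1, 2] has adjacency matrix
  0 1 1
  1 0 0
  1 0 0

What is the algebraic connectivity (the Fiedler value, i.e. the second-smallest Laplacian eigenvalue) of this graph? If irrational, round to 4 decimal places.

1

Each diagonal entry of L is the vertex degree and each off-diagonal entry is -1 where an edge is present, 0 otherwise; in the order [0, 1, 2] the diagonal is [2, 1, 1]. The sorted Laplacian eigenvalues are [0, 1, 3]; the algebraic connectivity is the second entry, 1. There is one zero in the spectrum, matching the 1 component.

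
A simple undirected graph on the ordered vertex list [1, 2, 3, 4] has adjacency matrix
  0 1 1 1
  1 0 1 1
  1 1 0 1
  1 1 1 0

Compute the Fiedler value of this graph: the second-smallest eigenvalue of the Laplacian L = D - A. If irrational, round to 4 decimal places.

Reading degrees in the order [1, 2, 3, 4] gives [3, 3, 3, 3]; set D = diag(3, 3, 3, 3) and form L = D - A. Computing the eigenvalues of L and sorting gives [0, 4, 4, 4]. The Fiedler value lambda_2 = 4 is strictly positive, so the graph is connected. By the matrix-tree theorem the graph has (1/4) * product of the nonzero eigenvalues = 16 spanning trees.

4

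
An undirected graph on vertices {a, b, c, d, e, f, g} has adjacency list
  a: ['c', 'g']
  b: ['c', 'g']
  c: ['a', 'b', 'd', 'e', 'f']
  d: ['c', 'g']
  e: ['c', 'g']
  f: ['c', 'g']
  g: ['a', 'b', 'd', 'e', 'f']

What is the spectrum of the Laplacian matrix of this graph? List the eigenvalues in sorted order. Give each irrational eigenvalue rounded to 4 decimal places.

[0, 2, 2, 2, 2, 5, 7]

With the vertex order [a, b, c, d, e, f, g], the degrees are [2, 2, 5, 2, 2, 2, 5], giving D = diag(2, 2, 5, 2, 2, 2, 5) and L = D - A. Diagonalising L (or applying a numerical eigensolver to the 7x7 matrix) gives the spectrum above. The single zero eigenvalue shows the graph is connected.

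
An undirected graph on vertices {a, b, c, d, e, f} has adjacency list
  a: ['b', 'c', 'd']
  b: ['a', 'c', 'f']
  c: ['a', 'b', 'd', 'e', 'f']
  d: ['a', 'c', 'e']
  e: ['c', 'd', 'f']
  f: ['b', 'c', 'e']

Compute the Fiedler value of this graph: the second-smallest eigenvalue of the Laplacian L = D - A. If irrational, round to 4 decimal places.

2.3820

With the vertex order [a, b, c, d, e, f], the degrees are [3, 3, 5, 3, 3, 3], giving D = diag(3, 3, 5, 3, 3, 3) and L = D - A. The sorted Laplacian eigenvalues are [0, 2.3820, 2.3820, 4.6180, 4.6180, 6]; the algebraic connectivity is the second entry, 2.3820. The largest eigenvalue, 6, is at most the vertex count 6.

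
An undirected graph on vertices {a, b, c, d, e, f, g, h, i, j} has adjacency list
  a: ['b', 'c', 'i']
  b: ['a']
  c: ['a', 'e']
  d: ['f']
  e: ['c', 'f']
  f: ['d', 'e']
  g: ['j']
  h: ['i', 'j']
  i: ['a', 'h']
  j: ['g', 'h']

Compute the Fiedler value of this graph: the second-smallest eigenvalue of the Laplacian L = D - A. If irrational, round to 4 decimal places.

With the vertex order [a, b, c, d, e, f, g, h, i, j], the degrees are [3, 1, 2, 1, 2, 2, 1, 2, 2, 2], giving D = diag(3, 1, 2, 1, 2, 2, 1, 2, 2, 2) and L = D - A. Computing the eigenvalues of L and sorting gives [0, 0.1206, 0.3489, 1, 1, 2, 2.3473, 3.2739, 3.5321, 4.3772]. The Fiedler value lambda_2 = 0.1206 is strictly positive, so the graph is connected.

0.1206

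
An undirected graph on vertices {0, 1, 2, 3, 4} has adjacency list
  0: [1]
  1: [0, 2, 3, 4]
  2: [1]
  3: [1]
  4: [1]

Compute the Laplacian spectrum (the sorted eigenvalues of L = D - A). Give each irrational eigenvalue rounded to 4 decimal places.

[0, 1, 1, 1, 5]

With the vertex order [0, 1, 2, 3, 4], the degrees are [1, 4, 1, 1, 1], giving D = diag(1, 4, 1, 1, 1) and L = D - A. Diagonalising L (or applying a numerical eigensolver to the 5x5 matrix) gives the spectrum above. The single zero eigenvalue shows the graph is connected. By the matrix-tree theorem the graph has (1/5) * product of the nonzero eigenvalues = 1 spanning tree. The largest eigenvalue, 5, is at most the vertex count 5.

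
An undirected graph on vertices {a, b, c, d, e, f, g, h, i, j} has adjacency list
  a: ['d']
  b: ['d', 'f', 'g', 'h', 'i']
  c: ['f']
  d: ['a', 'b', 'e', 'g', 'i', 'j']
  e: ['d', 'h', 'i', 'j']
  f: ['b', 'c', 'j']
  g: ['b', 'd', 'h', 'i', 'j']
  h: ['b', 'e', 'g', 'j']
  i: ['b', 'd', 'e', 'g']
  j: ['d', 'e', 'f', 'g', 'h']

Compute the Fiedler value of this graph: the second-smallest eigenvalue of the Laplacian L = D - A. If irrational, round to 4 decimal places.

Each diagonal entry of L is the vertex degree and each off-diagonal entry is -1 where an edge is present, 0 otherwise; in the order [a, b, c, d, e, f, g, h, i, j] the diagonal is [1, 5, 1, 6, 4, 3, 5, 4, 4, 5]. The smallest Laplacian eigenvalue is always 0. The next one, lambda_2 = 0.6217, measures how hard the graph is to disconnect: larger values mean better connectivity. The largest eigenvalue, 7.6013, is at most the vertex count 10. The eigenvalues sum to 38, which equals trace(L) = 2|E|.

0.6217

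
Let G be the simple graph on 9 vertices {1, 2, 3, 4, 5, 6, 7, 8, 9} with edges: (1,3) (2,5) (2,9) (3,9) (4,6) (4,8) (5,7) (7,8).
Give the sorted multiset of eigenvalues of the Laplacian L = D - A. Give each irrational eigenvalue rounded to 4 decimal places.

[0, 0.1206, 0.4679, 1, 1.6527, 2.3473, 3, 3.5321, 3.8794]

Reading degrees in the order [1, 2, 3, 4, 5, 6, 7, 8, 9] gives [1, 2, 2, 2, 2, 1, 2, 2, 2]; set D = diag(1, 2, 2, 2, 2, 1, 2, 2, 2) and form L = D - A. Diagonalising L (or applying a numerical eigensolver to the 9x9 matrix) gives the spectrum above. The single zero eigenvalue shows the graph is connected.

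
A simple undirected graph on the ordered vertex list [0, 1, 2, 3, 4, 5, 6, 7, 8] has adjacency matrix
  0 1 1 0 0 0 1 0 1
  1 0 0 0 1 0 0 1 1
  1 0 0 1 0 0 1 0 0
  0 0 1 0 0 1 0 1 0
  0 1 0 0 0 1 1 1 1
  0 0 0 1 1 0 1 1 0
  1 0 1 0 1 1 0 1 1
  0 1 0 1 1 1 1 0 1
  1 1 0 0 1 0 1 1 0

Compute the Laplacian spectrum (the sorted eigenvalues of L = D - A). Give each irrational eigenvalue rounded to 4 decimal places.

[0, 2.1103, 2.5313, 4.0879, 4.9398, 5.3504, 6.4638, 6.9018, 7.6148]

Reading degrees in the order [0, 1, 2, 3, 4, 5, 6, 7, 8] gives [4, 4, 3, 3, 5, 4, 6, 6, 5]; set D = diag(4, 4, 3, 3, 5, 4, 6, 6, 5) and form L = D - A. Diagonalising L (or applying a numerical eigensolver to the 9x9 matrix) gives the spectrum above. The single zero eigenvalue shows the graph is connected. There is one zero in the spectrum, matching the 1 component.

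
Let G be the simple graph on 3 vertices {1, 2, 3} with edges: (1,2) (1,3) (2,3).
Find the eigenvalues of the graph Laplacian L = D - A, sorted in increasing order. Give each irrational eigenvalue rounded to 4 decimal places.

[0, 3, 3]

Each diagonal entry of L is the vertex degree and each off-diagonal entry is -1 where an edge is present, 0 otherwise; in the order [1, 2, 3] the diagonal is [2, 2, 2]. The multiplicity of 0 as a Laplacian eigenvalue equals the number of connected components. There is one zero in the spectrum, matching the 1 component.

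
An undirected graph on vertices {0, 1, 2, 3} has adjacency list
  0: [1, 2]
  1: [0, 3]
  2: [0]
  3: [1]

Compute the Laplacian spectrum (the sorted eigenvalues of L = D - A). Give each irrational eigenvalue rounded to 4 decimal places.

Each diagonal entry of L is the vertex degree and each off-diagonal entry is -1 where an edge is present, 0 otherwise; in the order [0, 1, 2, 3] the diagonal is [2, 2, 1, 1]. Since every row of L sums to 0, the all-ones vector is in the kernel and 0 is an eigenvalue. The single zero eigenvalue shows the graph is connected. By the matrix-tree theorem the graph has (1/4) * product of the nonzero eigenvalues = 1 spanning tree.

[0, 0.5858, 2, 3.4142]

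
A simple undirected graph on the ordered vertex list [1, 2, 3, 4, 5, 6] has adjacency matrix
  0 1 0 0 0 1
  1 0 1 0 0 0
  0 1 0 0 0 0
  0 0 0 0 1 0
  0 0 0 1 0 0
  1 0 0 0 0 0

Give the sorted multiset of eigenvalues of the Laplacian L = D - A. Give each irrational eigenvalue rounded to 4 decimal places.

Each diagonal entry of L is the vertex degree and each off-diagonal entry is -1 where an edge is present, 0 otherwise; in the order [1, 2, 3, 4, 5, 6] the diagonal is [2, 2, 1, 1, 1, 1]. Diagonalising L (or applying a numerical eigensolver to the 6x6 matrix) gives the spectrum above. The 2 zero eigenvalues correspond to the 2 connected components. There are 2 zeros in the spectrum, matching the 2 components. The largest eigenvalue, 3.4142, is at most the vertex count 6.

[0, 0, 0.5858, 2, 2, 3.4142]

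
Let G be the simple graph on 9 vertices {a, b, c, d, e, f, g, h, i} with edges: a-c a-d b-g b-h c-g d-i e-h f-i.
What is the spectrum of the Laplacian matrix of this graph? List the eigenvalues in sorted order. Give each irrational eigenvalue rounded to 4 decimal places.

With the vertex order [a, b, c, d, e, f, g, h, i], the degrees are [2, 2, 2, 2, 1, 1, 2, 2, 2], giving D = diag(2, 2, 2, 2, 1, 1, 2, 2, 2) and L = D - A. L is symmetric positive semidefinite, so every eigenvalue is real and nonnegative. The single zero eigenvalue shows the graph is connected. The eigenvalues sum to 16, which equals trace(L) = 2|E|.

[0, 0.1206, 0.4679, 1, 1.6527, 2.3473, 3, 3.5321, 3.8794]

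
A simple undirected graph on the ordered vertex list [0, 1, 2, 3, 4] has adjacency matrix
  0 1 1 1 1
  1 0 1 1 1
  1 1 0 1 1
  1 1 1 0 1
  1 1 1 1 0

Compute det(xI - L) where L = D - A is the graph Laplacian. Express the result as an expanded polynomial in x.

x^5 - 20x^4 + 150x^3 - 500x^2 + 625x

With the vertex order [0, 1, 2, 3, 4], the degrees are [4, 4, 4, 4, 4], giving D = diag(4, 4, 4, 4, 4) and L = D - A. L has integer entries, so p(x) = det(xI - L) has integer coefficients. Expanding the determinant yields x^5 - 20x^4 + 150x^3 - 500x^2 + 625x. Since p(0) = det(-L) = 0, x divides p(x). By the matrix-tree theorem the graph has (1/5) * product of the nonzero eigenvalues = 125 spanning trees. The largest eigenvalue, 5, is at most the vertex count 5.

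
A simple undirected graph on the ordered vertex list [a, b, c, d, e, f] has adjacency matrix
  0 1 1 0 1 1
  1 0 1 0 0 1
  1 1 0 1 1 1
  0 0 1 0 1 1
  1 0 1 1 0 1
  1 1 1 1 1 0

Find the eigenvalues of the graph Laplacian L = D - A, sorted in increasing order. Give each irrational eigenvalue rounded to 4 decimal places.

With the vertex order [a, b, c, d, e, f], the degrees are [4, 3, 5, 3, 4, 5], giving D = diag(4, 3, 5, 3, 4, 5) and L = D - A. Diagonalising L (or applying a numerical eigensolver to the 6x6 matrix) gives the spectrum above. There is one zero in the spectrum, matching the 1 component.

[0, 2.5858, 4, 5.4142, 6, 6]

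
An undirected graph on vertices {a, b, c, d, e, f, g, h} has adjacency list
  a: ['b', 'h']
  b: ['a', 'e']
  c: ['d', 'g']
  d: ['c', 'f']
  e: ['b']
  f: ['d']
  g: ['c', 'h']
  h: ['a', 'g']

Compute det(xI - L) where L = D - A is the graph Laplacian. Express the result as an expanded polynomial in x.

x^8 - 14x^7 + 78x^6 - 220x^5 + 330x^4 - 252x^3 + 84x^2 - 8x

With the vertex order [a, b, c, d, e, f, g, h], the degrees are [2, 2, 2, 2, 1, 1, 2, 2], giving D = diag(2, 2, 2, 2, 1, 1, 2, 2) and L = D - A. L has integer entries, so p(x) = det(xI - L) has integer coefficients. Expanding the determinant yields x^8 - 14x^7 + 78x^6 - 220x^5 + 330x^4 - 252x^3 + 84x^2 - 8x. The coefficient of x^7 equals -trace(L) = -14, matching the sum of degrees. The eigenvalues sum to 14, which equals trace(L) = 2|E|. By the matrix-tree theorem the graph has (1/8) * product of the nonzero eigenvalues = 1 spanning tree.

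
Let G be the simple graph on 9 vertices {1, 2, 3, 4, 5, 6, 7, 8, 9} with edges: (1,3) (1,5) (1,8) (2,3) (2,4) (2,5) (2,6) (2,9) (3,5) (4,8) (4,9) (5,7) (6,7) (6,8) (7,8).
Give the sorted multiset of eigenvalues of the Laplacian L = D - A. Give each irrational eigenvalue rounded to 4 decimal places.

[0, 1.2096, 1.7182, 3, 3.4575, 3.7094, 4.6986, 5.7216, 6.4852]

Reading degrees in the order [1, 2, 3, 4, 5, 6, 7, 8, 9] gives [3, 5, 3, 3, 4, 3, 3, 4, 2]; set D = diag(3, 5, 3, 3, 4, 3, 3, 4, 2) and form L = D - A. The multiplicity of 0 as a Laplacian eigenvalue equals the number of connected components. The largest eigenvalue, 6.4852, is at most the vertex count 9. The eigenvalues sum to 30, which equals trace(L) = 2|E|.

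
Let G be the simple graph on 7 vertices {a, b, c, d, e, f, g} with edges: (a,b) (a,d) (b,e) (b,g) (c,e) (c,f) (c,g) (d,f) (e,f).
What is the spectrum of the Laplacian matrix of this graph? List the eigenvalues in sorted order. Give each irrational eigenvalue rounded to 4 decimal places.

With the vertex order [a, b, c, d, e, f, g], the degrees are [2, 3, 3, 2, 3, 3, 2], giving D = diag(2, 3, 3, 2, 3, 3, 2) and L = D - A. Diagonalising L (or applying a numerical eigensolver to the 7x7 matrix) gives the spectrum above. The single zero eigenvalue shows the graph is connected. There is one zero in the spectrum, matching the 1 component. The largest eigenvalue, 4.9319, is at most the vertex count 7.

[0, 1.0681, 1.5858, 2.4824, 3.5176, 4.4142, 4.9319]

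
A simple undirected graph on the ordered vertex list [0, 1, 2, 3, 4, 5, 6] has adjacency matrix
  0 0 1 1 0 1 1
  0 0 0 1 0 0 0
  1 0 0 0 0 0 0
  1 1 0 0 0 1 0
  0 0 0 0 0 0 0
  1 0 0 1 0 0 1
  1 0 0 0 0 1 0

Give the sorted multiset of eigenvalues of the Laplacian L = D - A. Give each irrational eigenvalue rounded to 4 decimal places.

Each diagonal entry of L is the vertex degree and each off-diagonal entry is -1 where an edge is present, 0 otherwise; in the order [0, 1, 2, 3, 4, 5, 6] the diagonal is [4, 1, 1, 3, 0, 3, 2]. Diagonalising L (or applying a numerical eigensolver to the 7x7 matrix) gives the spectrum above. The 2 zero eigenvalues correspond to the 2 connected components. There are 2 zeros in the spectrum, matching the 2 components. The largest eigenvalue, 5.1149, is at most the vertex count 7.

[0, 0, 0.6972, 1.1392, 2.7459, 4.3028, 5.1149]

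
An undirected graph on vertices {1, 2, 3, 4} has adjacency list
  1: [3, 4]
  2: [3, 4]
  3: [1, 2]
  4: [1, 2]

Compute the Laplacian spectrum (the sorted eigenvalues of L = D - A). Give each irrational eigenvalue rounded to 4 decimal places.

Reading degrees in the order [1, 2, 3, 4] gives [2, 2, 2, 2]; set D = diag(2, 2, 2, 2) and form L = D - A. Since every row of L sums to 0, the all-ones vector is in the kernel and 0 is an eigenvalue. By the matrix-tree theorem the graph has (1/4) * product of the nonzero eigenvalues = 4 spanning trees.

[0, 2, 2, 4]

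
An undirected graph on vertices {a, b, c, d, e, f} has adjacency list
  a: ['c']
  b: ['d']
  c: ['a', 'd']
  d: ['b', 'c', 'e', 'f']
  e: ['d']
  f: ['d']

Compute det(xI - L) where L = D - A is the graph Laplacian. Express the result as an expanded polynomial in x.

x^6 - 10x^5 + 33x^4 - 46x^3 + 28x^2 - 6x

With the vertex order [a, b, c, d, e, f], the degrees are [1, 1, 2, 4, 1, 1], giving D = diag(1, 1, 2, 4, 1, 1) and L = D - A. Computing det(xI - L) by cofactor expansion (or equivalently via sum-over-permutations) gives x^6 - 10x^5 + 33x^4 - 46x^3 + 28x^2 - 6x. Since p(0) = det(-L) = 0, x divides p(x).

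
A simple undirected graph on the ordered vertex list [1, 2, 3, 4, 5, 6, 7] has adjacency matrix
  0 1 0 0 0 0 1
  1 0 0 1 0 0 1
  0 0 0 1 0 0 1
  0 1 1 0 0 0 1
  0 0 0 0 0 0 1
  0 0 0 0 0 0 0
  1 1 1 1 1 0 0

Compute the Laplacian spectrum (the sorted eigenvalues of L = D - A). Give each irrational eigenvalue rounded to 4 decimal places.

[0, 0, 1, 1.5858, 3, 4.4142, 6]

With the vertex order [1, 2, 3, 4, 5, 6, 7], the degrees are [2, 3, 2, 3, 1, 0, 5], giving D = diag(2, 3, 2, 3, 1, 0, 5) and L = D - A. The multiplicity of 0 as a Laplacian eigenvalue equals the number of connected components. The 2 zero eigenvalues correspond to the 2 connected components. The largest eigenvalue, 6, is at most the vertex count 7.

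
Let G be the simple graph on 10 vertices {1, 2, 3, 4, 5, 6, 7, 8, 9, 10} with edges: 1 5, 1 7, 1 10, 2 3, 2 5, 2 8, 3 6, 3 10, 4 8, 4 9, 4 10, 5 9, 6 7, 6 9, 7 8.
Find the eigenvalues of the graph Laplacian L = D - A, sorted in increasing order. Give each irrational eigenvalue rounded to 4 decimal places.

[0, 2, 2, 2, 2, 2, 5, 5, 5, 5]

Each diagonal entry of L is the vertex degree and each off-diagonal entry is -1 where an edge is present, 0 otherwise; in the order [1, 2, 3, 4, 5, 6, 7, 8, 9, 10] the diagonal is [3, 3, 3, 3, 3, 3, 3, 3, 3, 3]. Since every row of L sums to 0, the all-ones vector is in the kernel and 0 is an eigenvalue. The largest eigenvalue, 5, is at most the vertex count 10.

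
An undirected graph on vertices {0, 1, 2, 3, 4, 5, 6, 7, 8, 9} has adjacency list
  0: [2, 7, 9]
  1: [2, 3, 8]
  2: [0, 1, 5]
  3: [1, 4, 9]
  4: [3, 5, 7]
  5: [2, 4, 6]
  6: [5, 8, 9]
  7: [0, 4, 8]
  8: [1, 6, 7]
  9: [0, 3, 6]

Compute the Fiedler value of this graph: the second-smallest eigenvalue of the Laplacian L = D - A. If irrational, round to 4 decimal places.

Each diagonal entry of L is the vertex degree and each off-diagonal entry is -1 where an edge is present, 0 otherwise; in the order [0, 1, 2, 3, 4, 5, 6, 7, 8, 9] the diagonal is [3, 3, 3, 3, 3, 3, 3, 3, 3, 3]. Computing the eigenvalues of L and sorting gives [0, 2, 2, 2, 2, 2, 5, 5, 5, 5]. The Fiedler value lambda_2 = 2 is strictly positive, so the graph is connected.

2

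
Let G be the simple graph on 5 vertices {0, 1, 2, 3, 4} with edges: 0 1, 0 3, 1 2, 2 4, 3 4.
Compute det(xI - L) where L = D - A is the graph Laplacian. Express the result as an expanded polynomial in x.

x^5 - 10x^4 + 35x^3 - 50x^2 + 25x

Each diagonal entry of L is the vertex degree and each off-diagonal entry is -1 where an edge is present, 0 otherwise; in the order [0, 1, 2, 3, 4] the diagonal is [2, 2, 2, 2, 2]. L has integer entries, so p(x) = det(xI - L) has integer coefficients. Expanding the determinant yields x^5 - 10x^4 + 35x^3 - 50x^2 + 25x. The constant term is 0 because L is singular (the all-ones vector lies in its kernel). There is one zero in the spectrum, matching the 1 component.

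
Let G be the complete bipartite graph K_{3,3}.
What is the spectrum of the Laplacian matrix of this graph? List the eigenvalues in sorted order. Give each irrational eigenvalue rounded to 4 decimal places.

The graph has 6 vertices and degree multiset [3, 3, 3, 3, 3, 3]; D is the diagonal matrix of degrees and L = D - A. The multiplicity of 0 as a Laplacian eigenvalue equals the number of connected components. The largest eigenvalue, 6, is at most the vertex count 6.

[0, 3, 3, 3, 3, 6]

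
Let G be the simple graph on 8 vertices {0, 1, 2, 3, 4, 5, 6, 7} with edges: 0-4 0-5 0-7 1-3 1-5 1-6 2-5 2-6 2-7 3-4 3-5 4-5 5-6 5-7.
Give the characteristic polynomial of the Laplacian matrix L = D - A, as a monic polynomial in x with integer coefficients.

Reading degrees in the order [0, 1, 2, 3, 4, 5, 6, 7] gives [3, 3, 3, 3, 3, 7, 3, 3]; set D = diag(3, 3, 3, 3, 3, 7, 3, 3) and form L = D - A. L has integer entries, so p(x) = det(xI - L) has integer coefficients. Expanding the determinant yields x^8 - 28x^7 + 322x^6 - 1974x^5 + 6965x^4 - 14126x^3 + 15225x^2 - 6728x. The coefficient of x^7 equals -trace(L) = -28, matching the sum of degrees. The eigenvalues sum to 28, which equals trace(L) = 2|E|.

x^8 - 28x^7 + 322x^6 - 1974x^5 + 6965x^4 - 14126x^3 + 15225x^2 - 6728x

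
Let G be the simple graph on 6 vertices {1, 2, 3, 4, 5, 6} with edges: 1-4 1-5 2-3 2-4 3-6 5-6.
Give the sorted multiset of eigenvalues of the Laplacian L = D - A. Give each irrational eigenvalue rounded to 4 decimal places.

[0, 1, 1, 3, 3, 4]

With the vertex order [1, 2, 3, 4, 5, 6], the degrees are [2, 2, 2, 2, 2, 2], giving D = diag(2, 2, 2, 2, 2, 2) and L = D - A. L is symmetric positive semidefinite, so every eigenvalue is real and nonnegative. The single zero eigenvalue shows the graph is connected. By the matrix-tree theorem the graph has (1/6) * product of the nonzero eigenvalues = 6 spanning trees. The largest eigenvalue, 4, is at most the vertex count 6.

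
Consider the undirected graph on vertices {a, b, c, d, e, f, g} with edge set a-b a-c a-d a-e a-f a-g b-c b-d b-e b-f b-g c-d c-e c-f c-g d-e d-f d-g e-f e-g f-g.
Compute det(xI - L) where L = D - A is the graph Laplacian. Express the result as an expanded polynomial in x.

x^7 - 42x^6 + 735x^5 - 6860x^4 + 36015x^3 - 100842x^2 + 117649x

With the vertex order [a, b, c, d, e, f, g], the degrees are [6, 6, 6, 6, 6, 6, 6], giving D = diag(6, 6, 6, 6, 6, 6, 6) and L = D - A. The eigenvalues of L are [0, 7, 7, 7, 7, 7, 7]; the characteristic polynomial is the product of (x - lambda_i), which multiplies out to x^7 - 42x^6 + 735x^5 - 6860x^4 + 36015x^3 - 100842x^2 + 117649x. The constant term is 0 because L is singular (the all-ones vector lies in its kernel). The eigenvalues sum to 42, which equals trace(L) = 2|E|. The largest eigenvalue, 7, is at most the vertex count 7.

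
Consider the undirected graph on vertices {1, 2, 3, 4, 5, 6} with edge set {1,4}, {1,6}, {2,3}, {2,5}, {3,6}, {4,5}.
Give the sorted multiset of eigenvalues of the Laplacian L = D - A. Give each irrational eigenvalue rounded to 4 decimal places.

Reading degrees in the order [1, 2, 3, 4, 5, 6] gives [2, 2, 2, 2, 2, 2]; set D = diag(2, 2, 2, 2, 2, 2) and form L = D - A. L is symmetric positive semidefinite, so every eigenvalue is real and nonnegative. The single zero eigenvalue shows the graph is connected. By the matrix-tree theorem the graph has (1/6) * product of the nonzero eigenvalues = 6 spanning trees. There is one zero in the spectrum, matching the 1 component.

[0, 1, 1, 3, 3, 4]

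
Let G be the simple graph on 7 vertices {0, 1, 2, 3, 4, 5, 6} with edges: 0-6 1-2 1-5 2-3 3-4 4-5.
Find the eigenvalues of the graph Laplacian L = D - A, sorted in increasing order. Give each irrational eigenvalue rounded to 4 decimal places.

Reading degrees in the order [0, 1, 2, 3, 4, 5, 6] gives [1, 2, 2, 2, 2, 2, 1]; set D = diag(1, 2, 2, 2, 2, 2, 1) and form L = D - A. Diagonalising L (or applying a numerical eigensolver to the 7x7 matrix) gives the spectrum above. The 2 zero eigenvalues correspond to the 2 connected components.

[0, 0, 1.3820, 1.3820, 2, 3.6180, 3.6180]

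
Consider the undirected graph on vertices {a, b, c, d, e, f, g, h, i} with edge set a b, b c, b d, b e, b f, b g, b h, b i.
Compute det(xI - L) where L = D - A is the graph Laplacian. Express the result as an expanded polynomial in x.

Reading degrees in the order [a, b, c, d, e, f, g, h, i] gives [1, 8, 1, 1, 1, 1, 1, 1, 1]; set D = diag(1, 8, 1, 1, 1, 1, 1, 1, 1) and form L = D - A. The eigenvalues of L are [0, 1, 1, 1, 1, 1, 1, 1, 9]; the characteristic polynomial is the product of (x - lambda_i), which multiplies out to x^9 - 16x^8 + 84x^7 - 224x^6 + 350x^5 - 336x^4 + 196x^3 - 64x^2 + 9x. The constant term is 0 because L is singular (the all-ones vector lies in its kernel). There is one zero in the spectrum, matching the 1 component.

x^9 - 16x^8 + 84x^7 - 224x^6 + 350x^5 - 336x^4 + 196x^3 - 64x^2 + 9x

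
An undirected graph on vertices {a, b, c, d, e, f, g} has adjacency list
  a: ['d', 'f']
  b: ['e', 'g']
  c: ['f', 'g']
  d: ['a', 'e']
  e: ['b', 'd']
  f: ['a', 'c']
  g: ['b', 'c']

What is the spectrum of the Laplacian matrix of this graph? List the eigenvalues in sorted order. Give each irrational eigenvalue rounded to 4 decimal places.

With the vertex order [a, b, c, d, e, f, g], the degrees are [2, 2, 2, 2, 2, 2, 2], giving D = diag(2, 2, 2, 2, 2, 2, 2) and L = D - A. Since every row of L sums to 0, the all-ones vector is in the kernel and 0 is an eigenvalue. The single zero eigenvalue shows the graph is connected. The eigenvalues sum to 14, which equals trace(L) = 2|E|.

[0, 0.7530, 0.7530, 2.4450, 2.4450, 3.8019, 3.8019]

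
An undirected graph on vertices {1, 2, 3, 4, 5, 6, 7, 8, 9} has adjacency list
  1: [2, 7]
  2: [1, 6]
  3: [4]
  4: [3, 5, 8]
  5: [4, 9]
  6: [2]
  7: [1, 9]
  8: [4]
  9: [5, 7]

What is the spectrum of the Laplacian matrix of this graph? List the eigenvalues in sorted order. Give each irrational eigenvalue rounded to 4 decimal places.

[0, 0.1289, 0.5540, 1, 1.2613, 2.1326, 3, 3.6881, 4.2350]

With the vertex order [1, 2, 3, 4, 5, 6, 7, 8, 9], the degrees are [2, 2, 1, 3, 2, 1, 2, 1, 2], giving D = diag(2, 2, 1, 3, 2, 1, 2, 1, 2) and L = D - A. Diagonalising L (or applying a numerical eigensolver to the 9x9 matrix) gives the spectrum above. The largest eigenvalue, 4.2350, is at most the vertex count 9.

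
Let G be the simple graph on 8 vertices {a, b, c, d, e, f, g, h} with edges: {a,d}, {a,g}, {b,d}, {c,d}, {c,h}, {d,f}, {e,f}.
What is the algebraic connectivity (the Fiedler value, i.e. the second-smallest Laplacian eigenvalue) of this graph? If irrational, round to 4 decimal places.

With the vertex order [a, b, c, d, e, f, g, h], the degrees are [2, 1, 2, 4, 1, 2, 1, 1], giving D = diag(2, 1, 2, 4, 1, 2, 1, 1) and L = D - A. The sorted Laplacian eigenvalues are [0, 0.3820, 0.3820, 0.7639, 2, 2.6180, 2.6180, 5.2361]; the algebraic connectivity is the second entry, 0.3820. The largest eigenvalue, 5.2361, is at most the vertex count 8.

0.3820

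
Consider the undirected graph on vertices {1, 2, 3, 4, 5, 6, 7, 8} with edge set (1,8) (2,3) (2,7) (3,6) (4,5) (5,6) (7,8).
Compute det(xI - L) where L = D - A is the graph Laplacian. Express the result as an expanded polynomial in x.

Each diagonal entry of L is the vertex degree and each off-diagonal entry is -1 where an edge is present, 0 otherwise; in the order [1, 2, 3, 4, 5, 6, 7, 8] the diagonal is [1, 2, 2, 1, 2, 2, 2, 2]. L has integer entries, so p(x) = det(xI - L) has integer coefficients. Expanding the determinant yields x^8 - 14x^7 + 78x^6 - 220x^5 + 330x^4 - 252x^3 + 84x^2 - 8x. The coefficient of x^7 equals -trace(L) = -14, matching the sum of degrees. By the matrix-tree theorem the graph has (1/8) * product of the nonzero eigenvalues = 1 spanning tree. The eigenvalues sum to 14, which equals trace(L) = 2|E|.

x^8 - 14x^7 + 78x^6 - 220x^5 + 330x^4 - 252x^3 + 84x^2 - 8x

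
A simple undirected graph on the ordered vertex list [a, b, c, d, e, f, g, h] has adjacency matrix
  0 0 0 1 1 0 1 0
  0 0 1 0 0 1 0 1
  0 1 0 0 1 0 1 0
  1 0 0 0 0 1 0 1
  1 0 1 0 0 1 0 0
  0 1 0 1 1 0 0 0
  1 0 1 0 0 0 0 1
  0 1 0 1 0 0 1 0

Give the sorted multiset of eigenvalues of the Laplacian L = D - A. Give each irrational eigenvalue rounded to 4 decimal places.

Each diagonal entry of L is the vertex degree and each off-diagonal entry is -1 where an edge is present, 0 otherwise; in the order [a, b, c, d, e, f, g, h] the diagonal is [3, 3, 3, 3, 3, 3, 3, 3]. Diagonalising L (or applying a numerical eigensolver to the 8x8 matrix) gives the spectrum above. The eigenvalues sum to 24, which equals trace(L) = 2|E|.

[0, 2, 2, 2, 4, 4, 4, 6]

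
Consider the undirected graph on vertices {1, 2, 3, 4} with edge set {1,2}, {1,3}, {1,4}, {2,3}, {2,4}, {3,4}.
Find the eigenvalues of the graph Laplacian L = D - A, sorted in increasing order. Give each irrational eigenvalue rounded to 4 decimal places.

[0, 4, 4, 4]

Each diagonal entry of L is the vertex degree and each off-diagonal entry is -1 where an edge is present, 0 otherwise; in the order [1, 2, 3, 4] the diagonal is [3, 3, 3, 3]. L is symmetric positive semidefinite, so every eigenvalue is real and nonnegative. By the matrix-tree theorem the graph has (1/4) * product of the nonzero eigenvalues = 16 spanning trees. The eigenvalues sum to 12, which equals trace(L) = 2|E|.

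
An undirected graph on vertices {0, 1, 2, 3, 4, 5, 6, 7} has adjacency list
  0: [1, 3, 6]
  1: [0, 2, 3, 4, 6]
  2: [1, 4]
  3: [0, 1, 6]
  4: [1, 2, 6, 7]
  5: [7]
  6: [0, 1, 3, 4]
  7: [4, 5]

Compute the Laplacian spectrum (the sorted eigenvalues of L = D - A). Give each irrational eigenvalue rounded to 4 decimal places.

[0, 0.4081, 1.5734, 2.4093, 4, 4, 5.5162, 6.0930]

With the vertex order [0, 1, 2, 3, 4, 5, 6, 7], the degrees are [3, 5, 2, 3, 4, 1, 4, 2], giving D = diag(3, 5, 2, 3, 4, 1, 4, 2) and L = D - A. Diagonalising L (or applying a numerical eigensolver to the 8x8 matrix) gives the spectrum above. There is one zero in the spectrum, matching the 1 component. The eigenvalues sum to 24, which equals trace(L) = 2|E|.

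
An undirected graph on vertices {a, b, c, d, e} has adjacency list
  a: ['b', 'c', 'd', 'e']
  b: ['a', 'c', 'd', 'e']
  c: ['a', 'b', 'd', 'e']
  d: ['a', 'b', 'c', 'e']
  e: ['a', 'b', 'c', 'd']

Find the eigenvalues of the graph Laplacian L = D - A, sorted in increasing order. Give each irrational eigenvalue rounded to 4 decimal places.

[0, 5, 5, 5, 5]

Each diagonal entry of L is the vertex degree and each off-diagonal entry is -1 where an edge is present, 0 otherwise; in the order [a, b, c, d, e] the diagonal is [4, 4, 4, 4, 4]. Since every row of L sums to 0, the all-ones vector is in the kernel and 0 is an eigenvalue. The single zero eigenvalue shows the graph is connected. There is one zero in the spectrum, matching the 1 component.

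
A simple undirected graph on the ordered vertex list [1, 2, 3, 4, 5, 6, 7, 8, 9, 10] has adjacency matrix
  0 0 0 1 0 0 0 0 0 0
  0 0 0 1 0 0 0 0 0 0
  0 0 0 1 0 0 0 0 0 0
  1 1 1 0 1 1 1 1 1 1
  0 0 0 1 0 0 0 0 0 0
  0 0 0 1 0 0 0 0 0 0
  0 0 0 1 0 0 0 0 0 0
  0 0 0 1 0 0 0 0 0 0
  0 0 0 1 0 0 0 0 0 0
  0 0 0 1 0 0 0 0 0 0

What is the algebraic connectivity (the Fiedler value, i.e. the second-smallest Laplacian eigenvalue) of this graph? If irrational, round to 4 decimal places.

Reading degrees in the order [1, 2, 3, 4, 5, 6, 7, 8, 9, 10] gives [1, 1, 1, 9, 1, 1, 1, 1, 1, 1]; set D = diag(1, 1, 1, 9, 1, 1, 1, 1, 1, 1) and form L = D - A. The smallest Laplacian eigenvalue is always 0. The next one, lambda_2 = 1, measures how hard the graph is to disconnect: larger values mean better connectivity. The largest eigenvalue, 10, is at most the vertex count 10. The eigenvalues sum to 18, which equals trace(L) = 2|E|.

1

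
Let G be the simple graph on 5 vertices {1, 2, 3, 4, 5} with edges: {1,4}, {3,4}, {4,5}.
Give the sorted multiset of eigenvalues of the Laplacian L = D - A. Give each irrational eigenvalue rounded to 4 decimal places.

With the vertex order [1, 2, 3, 4, 5], the degrees are [1, 0, 1, 3, 1], giving D = diag(1, 0, 1, 3, 1) and L = D - A. Diagonalising L (or applying a numerical eigensolver to the 5x5 matrix) gives the spectrum above. The 2 zero eigenvalues correspond to the 2 connected components.

[0, 0, 1, 1, 4]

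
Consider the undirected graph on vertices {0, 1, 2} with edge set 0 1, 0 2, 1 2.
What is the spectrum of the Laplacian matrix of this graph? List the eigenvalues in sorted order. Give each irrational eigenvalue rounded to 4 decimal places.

With the vertex order [0, 1, 2], the degrees are [2, 2, 2], giving D = diag(2, 2, 2) and L = D - A. L is symmetric positive semidefinite, so every eigenvalue is real and nonnegative. By the matrix-tree theorem the graph has (1/3) * product of the nonzero eigenvalues = 3 spanning trees. The eigenvalues sum to 6, which equals trace(L) = 2|E|.

[0, 3, 3]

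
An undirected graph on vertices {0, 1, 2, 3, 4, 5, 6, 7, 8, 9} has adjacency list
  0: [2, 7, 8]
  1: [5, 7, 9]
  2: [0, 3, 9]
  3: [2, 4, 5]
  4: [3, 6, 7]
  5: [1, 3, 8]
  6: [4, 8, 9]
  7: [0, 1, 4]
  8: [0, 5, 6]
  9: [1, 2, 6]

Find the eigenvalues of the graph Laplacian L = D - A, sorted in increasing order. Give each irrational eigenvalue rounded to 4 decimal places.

With the vertex order [0, 1, 2, 3, 4, 5, 6, 7, 8, 9], the degrees are [3, 3, 3, 3, 3, 3, 3, 3, 3, 3], giving D = diag(3, 3, 3, 3, 3, 3, 3, 3, 3, 3) and L = D - A. The multiplicity of 0 as a Laplacian eigenvalue equals the number of connected components. The largest eigenvalue, 5, is at most the vertex count 10.

[0, 2, 2, 2, 2, 2, 5, 5, 5, 5]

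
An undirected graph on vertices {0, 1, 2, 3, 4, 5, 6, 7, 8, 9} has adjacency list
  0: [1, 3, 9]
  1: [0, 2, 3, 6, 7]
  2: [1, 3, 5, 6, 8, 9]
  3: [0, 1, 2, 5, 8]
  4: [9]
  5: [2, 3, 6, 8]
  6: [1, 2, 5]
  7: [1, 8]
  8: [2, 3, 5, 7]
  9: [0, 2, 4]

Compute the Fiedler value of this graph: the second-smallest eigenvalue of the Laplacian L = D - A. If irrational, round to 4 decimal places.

Each diagonal entry of L is the vertex degree and each off-diagonal entry is -1 where an edge is present, 0 otherwise; in the order [0, 1, 2, 3, 4, 5, 6, 7, 8, 9] the diagonal is [3, 5, 6, 5, 1, 4, 3, 2, 4, 3]. The smallest Laplacian eigenvalue is always 0. The next one, lambda_2 = 0.6199, measures how hard the graph is to disconnect: larger values mean better connectivity. The largest eigenvalue, 7.3807, is at most the vertex count 10.

0.6199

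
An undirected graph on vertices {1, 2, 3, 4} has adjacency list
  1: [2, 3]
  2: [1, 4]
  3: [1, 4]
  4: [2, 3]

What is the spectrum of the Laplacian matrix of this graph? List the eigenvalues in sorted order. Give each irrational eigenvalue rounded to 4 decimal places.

[0, 2, 2, 4]

Each diagonal entry of L is the vertex degree and each off-diagonal entry is -1 where an edge is present, 0 otherwise; in the order [1, 2, 3, 4] the diagonal is [2, 2, 2, 2]. L is symmetric positive semidefinite, so every eigenvalue is real and nonnegative. The single zero eigenvalue shows the graph is connected. The eigenvalues sum to 8, which equals trace(L) = 2|E|.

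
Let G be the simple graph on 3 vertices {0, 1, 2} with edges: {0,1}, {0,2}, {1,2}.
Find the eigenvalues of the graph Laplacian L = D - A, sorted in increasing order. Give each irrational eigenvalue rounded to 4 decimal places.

[0, 3, 3]

Each diagonal entry of L is the vertex degree and each off-diagonal entry is -1 where an edge is present, 0 otherwise; in the order [0, 1, 2] the diagonal is [2, 2, 2]. Diagonalising L (or applying a numerical eigensolver to the 3x3 matrix) gives the spectrum above. The single zero eigenvalue shows the graph is connected. The eigenvalues sum to 6, which equals trace(L) = 2|E|.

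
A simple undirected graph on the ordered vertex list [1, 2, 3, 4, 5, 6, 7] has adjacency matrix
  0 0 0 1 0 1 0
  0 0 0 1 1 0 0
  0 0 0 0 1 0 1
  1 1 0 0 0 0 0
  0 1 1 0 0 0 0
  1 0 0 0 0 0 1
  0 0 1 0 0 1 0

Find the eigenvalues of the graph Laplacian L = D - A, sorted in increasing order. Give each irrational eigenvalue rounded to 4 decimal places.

[0, 0.7530, 0.7530, 2.4450, 2.4450, 3.8019, 3.8019]

With the vertex order [1, 2, 3, 4, 5, 6, 7], the degrees are [2, 2, 2, 2, 2, 2, 2], giving D = diag(2, 2, 2, 2, 2, 2, 2) and L = D - A. Since every row of L sums to 0, the all-ones vector is in the kernel and 0 is an eigenvalue. By the matrix-tree theorem the graph has (1/7) * product of the nonzero eigenvalues = 7 spanning trees.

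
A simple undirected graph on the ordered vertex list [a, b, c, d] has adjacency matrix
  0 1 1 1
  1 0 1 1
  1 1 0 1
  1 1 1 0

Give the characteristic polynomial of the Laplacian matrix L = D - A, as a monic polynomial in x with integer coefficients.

x^4 - 12x^3 + 48x^2 - 64x

Reading degrees in the order [a, b, c, d] gives [3, 3, 3, 3]; set D = diag(3, 3, 3, 3) and form L = D - A. Computing det(xI - L) by cofactor expansion (or equivalently via sum-over-permutations) gives x^4 - 12x^3 + 48x^2 - 64x. The coefficient of x^3 equals -trace(L) = -12, matching the sum of degrees. By the matrix-tree theorem the graph has (1/4) * product of the nonzero eigenvalues = 16 spanning trees. The largest eigenvalue, 4, is at most the vertex count 4.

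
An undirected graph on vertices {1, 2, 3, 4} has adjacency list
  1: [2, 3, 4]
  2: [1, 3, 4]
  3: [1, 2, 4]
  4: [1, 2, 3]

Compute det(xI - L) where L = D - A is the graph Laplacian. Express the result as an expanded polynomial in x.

With the vertex order [1, 2, 3, 4], the degrees are [3, 3, 3, 3], giving D = diag(3, 3, 3, 3) and L = D - A. L has integer entries, so p(x) = det(xI - L) has integer coefficients. Expanding the determinant yields x^4 - 12x^3 + 48x^2 - 64x. Since p(0) = det(-L) = 0, x divides p(x). By the matrix-tree theorem the graph has (1/4) * product of the nonzero eigenvalues = 16 spanning trees.

x^4 - 12x^3 + 48x^2 - 64x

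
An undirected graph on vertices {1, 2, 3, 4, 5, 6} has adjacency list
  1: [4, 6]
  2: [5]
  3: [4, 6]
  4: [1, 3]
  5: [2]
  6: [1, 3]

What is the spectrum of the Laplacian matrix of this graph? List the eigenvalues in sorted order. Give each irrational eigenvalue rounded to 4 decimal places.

[0, 0, 2, 2, 2, 4]

Each diagonal entry of L is the vertex degree and each off-diagonal entry is -1 where an edge is present, 0 otherwise; in the order [1, 2, 3, 4, 5, 6] the diagonal is [2, 1, 2, 2, 1, 2]. Diagonalising L (or applying a numerical eigensolver to the 6x6 matrix) gives the spectrum above. The 2 zero eigenvalues correspond to the 2 connected components. There are 2 zeros in the spectrum, matching the 2 components. The eigenvalues sum to 10, which equals trace(L) = 2|E|.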